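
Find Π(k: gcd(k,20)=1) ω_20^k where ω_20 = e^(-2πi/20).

The primitive 20th roots of unity are ω_20^k for k coprime to 20: k ∈ {1, 3, 7, 9, 11, 13, 17, 19}
Their product equals the constant term of the cyclotomic polynomial Φ_20(x) up to sign.
For n ≥ 3, the product of all primitive nth roots of unity is 1. (For n=1 it is 1; for n=2 it is -1.)

1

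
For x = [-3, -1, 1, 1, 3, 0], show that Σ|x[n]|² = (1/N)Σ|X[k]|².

Time domain:
Σ|x[n]|² = |-3|² + |-1|² + |1|² + |1|² + |3|² + |0|² = 21.0000

Frequency domain:
(1/6)Σ|X[k]|² = (1/6)(|1|² + |-6.5000+2.5981i|² + |-3.5000-0.8660i|² + |1|² + |-3.5000+0.8660i|² + |-6.5000-2.5981i|²) = (1/6)·126.0000 = 21.0000

Both sides agree, confirming Parseval's theorem.

Σ|x[n]|² = (1/N)Σ|X[k]|² = 21.0000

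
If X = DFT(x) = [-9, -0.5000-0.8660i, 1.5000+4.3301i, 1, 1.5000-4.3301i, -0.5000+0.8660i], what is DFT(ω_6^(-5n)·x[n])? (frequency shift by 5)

Modulation property: DFT(ω_6^(-5n)·x[n]) = X[(k-5) mod 6], so circularly shift X by 5 positions.

X[k-5] = [-0.5000-0.8660i, 1.5000+4.3301i, 1, 1.5000-4.3301i, -0.5000+0.8660i, -9]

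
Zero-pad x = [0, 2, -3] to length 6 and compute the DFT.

Original 3-point DFT: [-1, 0.5000-4.3301i, 0.5000+4.3301i]
Zero-padded 6-point DFT provides frequency interpolation.

DFT_6([x, 0, ...]) = [-1, 2.5000+0.8660i, 0.5000-4.3301i, -5, 0.5000+4.3301i, 2.5000-0.8660i]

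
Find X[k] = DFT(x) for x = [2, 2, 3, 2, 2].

X[k] = Σ(n=0 to 4) x[n] · ω_5^(nk)
where ω_5 = e^(-2πi/5)

Computing each X[k]:
X[0] = 11
X[1] = -0.8090-0.5878i
X[2] = 0.3090+0.9511i
X[3] = 0.3090-0.9511i
X[4] = -0.8090+0.5878i

X = [11, -0.8090-0.5878i, 0.3090+0.9511i, 0.3090-0.9511i, -0.8090+0.5878i]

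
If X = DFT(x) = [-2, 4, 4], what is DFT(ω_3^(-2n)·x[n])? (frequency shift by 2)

Modulation property: DFT(ω_3^(-2n)·x[n]) = X[(k-2) mod 3], so circularly shift X by 2 positions.

X[k-2] = [4, 4, -2]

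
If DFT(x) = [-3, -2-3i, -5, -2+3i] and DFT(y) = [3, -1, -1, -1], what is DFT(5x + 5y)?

By linearity: DFT(5x + 5y) = 5·DFT(x) + 5·DFT(y)
= 5·[-3, -2-3i, -5, -2+3i] + 5·[3, -1, -1, -1]

Computing element-wise:
Z[0] = 5·(-3) + 5·(3) = 0
Z[1] = 5·(-2-3i) + 5·(-1) = -15-15i
Z[2] = 5·(-5) + 5·(-1) = -30
Z[3] = 5·(-2+3i) + 5·(-1) = -15+15i

DFT(5x + 5y) = 5·X + 5·Y = [0, -15-15i, -30, -15+15i]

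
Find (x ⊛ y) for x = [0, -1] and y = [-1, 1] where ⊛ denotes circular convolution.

(x ⊛ y)[n] = Σ(m=0 to 1) x[m] · y[(n-m) mod 2]

Computing each output sample:
(x ⊛ y)[0] = -1
(x ⊛ y)[1] = 1

x ⊛ y = [-1, 1]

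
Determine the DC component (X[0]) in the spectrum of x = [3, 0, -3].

X[0] = Σ(n=0 to 2) x[n] · ω_3^0 = Σ x[n]
= (3) + (0) + (-3)

X[0] = 0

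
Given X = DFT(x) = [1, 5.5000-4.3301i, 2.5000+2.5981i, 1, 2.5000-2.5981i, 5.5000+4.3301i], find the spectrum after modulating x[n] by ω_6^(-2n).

Modulation property: DFT(ω_6^(-2n)·x[n]) = X[(k-2) mod 6], so circularly shift X by 2 positions.

X[k-2] = [2.5000-2.5981i, 5.5000+4.3301i, 1, 5.5000-4.3301i, 2.5000+2.5981i, 1]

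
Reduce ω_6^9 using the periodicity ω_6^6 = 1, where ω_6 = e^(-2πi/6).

Since ω_6^6 = 1, powers reduce modulo 6.
9 mod 6 = 3
So ω_6^9 = ω_6^3 = e^(-2πi·3/6)

ω_6^9 = ω_6^3 = -1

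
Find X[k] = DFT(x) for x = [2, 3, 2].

X[k] = Σ(n=0 to 2) x[n] · ω_3^(nk)
where ω_3 = e^(-2πi/3)

Computing each X[k]:
X[0] = 7
X[1] = -0.5000-0.8660i
X[2] = -0.5000+0.8660i

X = [7, -0.5000-0.8660i, -0.5000+0.8660i]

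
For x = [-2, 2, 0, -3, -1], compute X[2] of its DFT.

X[2] = Σ(n=0 to 4) x[n] · ω_5^(2n) where ω_5 = e^(-2πi/5)
= (-2)·ω_5^0 + (2)·ω_5^2 + (0)·ω_5^4 + (-3)·ω_5^6 + (-1)·ω_5^8

X[2] = -3.7361+1.0898i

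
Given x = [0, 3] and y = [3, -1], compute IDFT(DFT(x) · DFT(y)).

(x ⊛ y)[n] = Σ(m=0 to 1) x[m] · y[(n-m) mod 2]

Computing each output sample:
(x ⊛ y)[0] = -3
(x ⊛ y)[1] = 9

x ⊛ y = [-3, 9]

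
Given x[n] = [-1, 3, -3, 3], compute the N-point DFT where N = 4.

X[k] = Σ(n=0 to 3) x[n] · ω_4^(nk)
where ω_4 = e^(-2πi/4)

Computing each X[k]:
X[0] = 2
X[1] = 2
X[2] = -10
X[3] = 2

X = [2, 2, -10, 2]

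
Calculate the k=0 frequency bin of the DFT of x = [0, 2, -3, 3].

X[0] = Σ(n=0 to 3) x[n] · ω_4^0 = Σ x[n]
= (0) + (2) + (-3) + (3)

X[0] = 2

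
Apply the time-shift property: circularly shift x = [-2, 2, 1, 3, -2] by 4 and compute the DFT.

Time shift by 4: X_shifted[k] = ω_5^(4k) · X[k]
Shifted x = [2, 1, 3, -2, -2]

DFT(x[n-4]) = [2, 0.8820-5.7921i, 3.1180+2.9919i, 3.1180-2.9919i, 0.8820+5.7921i]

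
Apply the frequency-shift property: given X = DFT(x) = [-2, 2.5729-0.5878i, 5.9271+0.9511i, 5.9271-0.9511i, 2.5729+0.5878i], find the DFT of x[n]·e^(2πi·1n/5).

Modulation property: DFT(ω_5^(-1n)·x[n]) = X[(k-1) mod 5], so circularly shift X by 1 positions.

X[k-1] = [2.5729+0.5878i, -2, 2.5729-0.5878i, 5.9271+0.9511i, 5.9271-0.9511i]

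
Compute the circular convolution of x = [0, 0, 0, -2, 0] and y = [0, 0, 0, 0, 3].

(x ⊛ y)[n] = Σ(m=0 to 4) x[m] · y[(n-m) mod 5]

Computing each output sample:
(x ⊛ y)[0] = 0
(x ⊛ y)[1] = 0
(x ⊛ y)[2] = -6
(x ⊛ y)[3] = 0
(x ⊛ y)[4] = 0

x ⊛ y = [0, 0, -6, 0, 0]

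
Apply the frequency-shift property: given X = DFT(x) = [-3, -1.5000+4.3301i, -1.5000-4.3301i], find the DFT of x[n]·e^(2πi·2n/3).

Modulation property: DFT(ω_3^(-2n)·x[n]) = X[(k-2) mod 3], so circularly shift X by 2 positions.

X[k-2] = [-1.5000+4.3301i, -1.5000-4.3301i, -3]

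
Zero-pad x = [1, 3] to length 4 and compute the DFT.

Original 2-point DFT: [4, -2]
Zero-padded 4-point DFT provides frequency interpolation.

DFT_4([x, 0, ...]) = [4, 1-3i, -2, 1+3i]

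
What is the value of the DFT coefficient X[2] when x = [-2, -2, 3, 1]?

X[2] = Σ(n=0 to 3) x[n] · ω_4^(2n) where ω_4 = e^(-2πi/4)
= (-2)·ω_4^0 + (-2)·ω_4^2 + (3)·ω_4^4 + (1)·ω_4^6

X[2] = 2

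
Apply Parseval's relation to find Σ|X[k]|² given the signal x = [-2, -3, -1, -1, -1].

Parseval: Σ|x[n]|² = (1/N)Σ|X[k]|², so Σ|X[k]|² = N·Σ|x[n]|² = 5·16.0000

Σ|X[k]|² = N·Σ|x[n]|² = 5·16.0000 = 80.0000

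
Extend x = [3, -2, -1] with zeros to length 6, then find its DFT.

Original 3-point DFT: [0, 4.5000+0.8660i, 4.5000-0.8660i]
Zero-padded 6-point DFT provides frequency interpolation.

DFT_6([x, 0, ...]) = [0, 2.5000+2.5981i, 4.5000+0.8660i, 4, 4.5000-0.8660i, 2.5000-2.5981i]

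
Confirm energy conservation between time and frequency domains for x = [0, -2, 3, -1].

Time domain:
Σ|x[n]|² = |0|² + |-2|² + |3|² + |-1|² = 14.0000

Frequency domain:
(1/4)Σ|X[k]|² = (1/4)(|0|² + |-3+1i|² + |6|² + |-3-1i|²) = (1/4)·56.0000 = 14.0000

Both sides agree, confirming Parseval's theorem.

Σ|x[n]|² = (1/N)Σ|X[k]|² = 14.0000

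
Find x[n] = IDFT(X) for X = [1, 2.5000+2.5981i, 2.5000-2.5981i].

x[n] = (1/3) Σ(k=0 to 2) X[k] · e^(2πikn/3)

Computing each x[n]:
x[0] = 2
x[1] = -2
x[2] = 1

x = [2, -2, 1]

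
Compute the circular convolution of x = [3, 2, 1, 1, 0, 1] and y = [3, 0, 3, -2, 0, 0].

(x ⊛ y)[n] = Σ(m=0 to 5) x[m] · y[(n-m) mod 6]

Computing each output sample:
(x ⊛ y)[0] = 7
(x ⊛ y)[1] = 9
(x ⊛ y)[2] = 10
(x ⊛ y)[3] = 3
(x ⊛ y)[4] = -1
(x ⊛ y)[5] = 4

x ⊛ y = [7, 9, 10, 3, -1, 4]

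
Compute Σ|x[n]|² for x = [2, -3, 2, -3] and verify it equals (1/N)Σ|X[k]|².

Time domain:
Σ|x[n]|² = |2|² + |-3|² + |2|² + |-3|² = 26.0000

Frequency domain:
(1/4)Σ|X[k]|² = (1/4)(|-2|² + |0|² + |10|² + |0|²) = (1/4)·104.0000 = 26.0000

Both sides agree, confirming Parseval's theorem.

Σ|x[n]|² = (1/N)Σ|X[k]|² = 26.0000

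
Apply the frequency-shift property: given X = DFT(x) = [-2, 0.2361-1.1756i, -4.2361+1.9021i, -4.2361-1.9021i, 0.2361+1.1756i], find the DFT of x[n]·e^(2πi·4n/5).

Modulation property: DFT(ω_5^(-4n)·x[n]) = X[(k-4) mod 5], so circularly shift X by 4 positions.

X[k-4] = [0.2361-1.1756i, -4.2361+1.9021i, -4.2361-1.9021i, 0.2361+1.1756i, -2]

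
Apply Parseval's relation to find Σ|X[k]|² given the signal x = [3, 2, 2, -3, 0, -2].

Parseval: Σ|x[n]|² = (1/N)Σ|X[k]|², so Σ|X[k]|² = N·Σ|x[n]|² = 6·30.0000

Σ|X[k]|² = N·Σ|x[n]|² = 6·30.0000 = 180.0000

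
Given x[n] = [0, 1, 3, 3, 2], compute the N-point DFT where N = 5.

X[k] = Σ(n=0 to 4) x[n] · ω_5^(nk)
where ω_5 = e^(-2πi/5)

Computing each X[k]:
X[0] = 9
X[1] = -3.9271+0.9511i
X[2] = -0.5729+0.5878i
X[3] = -0.5729-0.5878i
X[4] = -3.9271-0.9511i

X = [9, -3.9271+0.9511i, -0.5729+0.5878i, -0.5729-0.5878i, -3.9271-0.9511i]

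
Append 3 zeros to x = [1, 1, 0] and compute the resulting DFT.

Original 3-point DFT: [2, 0.5000-0.8660i, 0.5000+0.8660i]
Zero-padded 6-point DFT provides frequency interpolation.

DFT_6([x, 0, ...]) = [2, 1.5000-0.8660i, 0.5000-0.8660i, 0, 0.5000+0.8660i, 1.5000+0.8660i]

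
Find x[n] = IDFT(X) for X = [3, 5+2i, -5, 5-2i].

x[n] = (1/4) Σ(k=0 to 3) X[k] · e^(2πikn/4)

Computing each x[n]:
x[0] = 2
x[1] = 1
x[2] = -3
x[3] = 3

x = [2, 1, -3, 3]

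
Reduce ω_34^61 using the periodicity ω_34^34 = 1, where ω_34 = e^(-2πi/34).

Since ω_34^34 = 1, powers reduce modulo 34.
61 mod 34 = 27
So ω_34^61 = ω_34^27 = e^(-2πi·27/34)

ω_34^61 = ω_34^27 = 0.2737+0.9618i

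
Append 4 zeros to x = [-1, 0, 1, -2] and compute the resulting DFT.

Original 4-point DFT: [-2, -2-2i, 2, -2+2i]
Zero-padded 8-point DFT provides frequency interpolation.

DFT_8([x, 0, ...]) = [-2, 0.4142+0.4142i, -2-2i, -2.4142+2.4142i, 2, -2.4142-2.4142i, -2+2i, 0.4142-0.4142i]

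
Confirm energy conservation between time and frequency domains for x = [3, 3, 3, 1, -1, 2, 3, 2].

Time domain:
Σ|x[n]|² = |3|² + |3|² + |3|² + |1|² + |-1|² + |2|² + |3|² + |2|² = 46.0000

Frequency domain:
(1/8)Σ|X[k]|² = (1/8)(|16|² + |5.4142|² + |-4-2i|² + |2.5858|² + |0|² + |2.5858|² + |-4+2i|² + |5.4142|²) = (1/8)·368.0000 = 46.0000

Both sides agree, confirming Parseval's theorem.

Σ|x[n]|² = (1/N)Σ|X[k]|² = 46.0000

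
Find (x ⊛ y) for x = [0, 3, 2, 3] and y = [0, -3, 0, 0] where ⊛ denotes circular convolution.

(x ⊛ y)[n] = Σ(m=0 to 3) x[m] · y[(n-m) mod 4]

Computing each output sample:
(x ⊛ y)[0] = -9
(x ⊛ y)[1] = 0
(x ⊛ y)[2] = -9
(x ⊛ y)[3] = -6

x ⊛ y = [-9, 0, -9, -6]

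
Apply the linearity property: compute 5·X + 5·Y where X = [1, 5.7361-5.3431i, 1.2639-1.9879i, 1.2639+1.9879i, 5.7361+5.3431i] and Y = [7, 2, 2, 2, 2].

By linearity: DFT(5x + 5y) = 5·DFT(x) + 5·DFT(y)
= 5·[1, 5.7361-5.3431i, 1.2639-1.9879i, 1.2639+1.9879i, 5.7361+5.3431i] + 5·[7, 2, 2, 2, 2]

Computing element-wise:
Z[0] = 5·(1) + 5·(7) = 40
Z[1] = 5·(5.7361-5.3431i) + 5·(2) = 38.6805-26.7155i
Z[2] = 5·(1.2639-1.9879i) + 5·(2) = 16.3195-9.9395i
Z[3] = 5·(1.2639+1.9879i) + 5·(2) = 16.3195+9.9395i
Z[4] = 5·(5.7361+5.3431i) + 5·(2) = 38.6805+26.7155i

DFT(5x + 5y) = 5·X + 5·Y = [40, 38.6805-26.7155i, 16.3195-9.9395i, 16.3195+9.9395i, 38.6805+26.7155i]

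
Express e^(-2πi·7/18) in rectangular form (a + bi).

ω_18^7 = e^(-2πi·7/18)
= cos(-2π·7/18) + i·sin(-2π·7/18)
= cos(-14π/18) + i·sin(-14π/18)

ω_18^7 = cos(-14π/18) + i·sin(-14π/18) = -0.7660-0.6428i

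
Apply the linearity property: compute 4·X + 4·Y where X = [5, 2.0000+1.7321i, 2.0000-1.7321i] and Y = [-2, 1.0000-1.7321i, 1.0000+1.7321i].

By linearity: DFT(4x + 4y) = 4·DFT(x) + 4·DFT(y)
= 4·[5, 2.0000+1.7321i, 2.0000-1.7321i] + 4·[-2, 1.0000-1.7321i, 1.0000+1.7321i]

Computing element-wise:
Z[0] = 4·(5) + 4·(-2) = 12
Z[1] = 4·(2.0000+1.7321i) + 4·(1.0000-1.7321i) = 12
Z[2] = 4·(2.0000-1.7321i) + 4·(1.0000+1.7321i) = 12

DFT(4x + 4y) = 4·X + 4·Y = [12, 12, 12]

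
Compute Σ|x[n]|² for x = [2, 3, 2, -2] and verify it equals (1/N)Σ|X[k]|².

Time domain:
Σ|x[n]|² = |2|² + |3|² + |2|² + |-2|² = 21.0000

Frequency domain:
(1/4)Σ|X[k]|² = (1/4)(|5|² + |-5i|² + |3|² + |5i|²) = (1/4)·84.0000 = 21.0000

Both sides agree, confirming Parseval's theorem.

Σ|x[n]|² = (1/N)Σ|X[k]|² = 21.0000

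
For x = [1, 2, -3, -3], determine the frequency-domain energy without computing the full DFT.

Parseval: Σ|x[n]|² = (1/N)Σ|X[k]|², so Σ|X[k]|² = N·Σ|x[n]|² = 4·23.0000

Σ|X[k]|² = N·Σ|x[n]|² = 4·23.0000 = 92.0000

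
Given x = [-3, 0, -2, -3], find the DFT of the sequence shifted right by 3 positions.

Time shift by 3: X_shifted[k] = ω_4^(3k) · X[k]
Shifted x = [0, -2, -3, -3]

DFT(x[n-3]) = [-8, 3-1i, 2, 3+1i]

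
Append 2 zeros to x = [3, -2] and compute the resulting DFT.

Original 2-point DFT: [1, 5]
Zero-padded 4-point DFT provides frequency interpolation.

DFT_4([x, 0, ...]) = [1, 3+2i, 5, 3-2i]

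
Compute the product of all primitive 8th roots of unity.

The primitive 8th roots of unity are ω_8^k for k coprime to 8: k ∈ {1, 3, 5, 7}
Their product equals the constant term of the cyclotomic polynomial Φ_8(x) up to sign.
For n ≥ 3, the product of all primitive nth roots of unity is 1. (For n=1 it is 1; for n=2 it is -1.)

1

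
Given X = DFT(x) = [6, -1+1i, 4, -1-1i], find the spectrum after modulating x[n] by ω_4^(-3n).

Modulation property: DFT(ω_4^(-3n)·x[n]) = X[(k-3) mod 4], so circularly shift X by 3 positions.

X[k-3] = [-1+1i, 4, -1-1i, 6]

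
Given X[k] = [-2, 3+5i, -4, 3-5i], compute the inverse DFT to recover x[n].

x[n] = (1/4) Σ(k=0 to 3) X[k] · e^(2πikn/4)

Computing each x[n]:
x[0] = 0
x[1] = -2
x[2] = -3
x[3] = 3

x = [0, -2, -3, 3]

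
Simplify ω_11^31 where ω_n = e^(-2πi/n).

Since ω_11^11 = 1, powers reduce modulo 11.
31 mod 11 = 9
So ω_11^31 = ω_11^9 = e^(-2πi·9/11)

ω_11^31 = ω_11^9 = 0.4154+0.9096i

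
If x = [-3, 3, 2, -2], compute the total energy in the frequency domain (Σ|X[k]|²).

Parseval: Σ|x[n]|² = (1/N)Σ|X[k]|², so Σ|X[k]|² = N·Σ|x[n]|² = 4·26.0000

Σ|X[k]|² = N·Σ|x[n]|² = 4·26.0000 = 104.0000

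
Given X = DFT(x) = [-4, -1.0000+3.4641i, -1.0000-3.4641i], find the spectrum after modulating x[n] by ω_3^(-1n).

Modulation property: DFT(ω_3^(-1n)·x[n]) = X[(k-1) mod 3], so circularly shift X by 1 positions.

X[k-1] = [-1.0000-3.4641i, -4, -1.0000+3.4641i]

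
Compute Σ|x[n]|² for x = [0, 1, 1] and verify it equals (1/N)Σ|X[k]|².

Time domain:
Σ|x[n]|² = |0|² + |1|² + |1|² = 2.0000

Frequency domain:
(1/3)Σ|X[k]|² = (1/3)(|2|² + |-1|² + |-1|²) = (1/3)·6.0000 = 2.0000

Both sides agree, confirming Parseval's theorem.

Σ|x[n]|² = (1/N)Σ|X[k]|² = 2.0000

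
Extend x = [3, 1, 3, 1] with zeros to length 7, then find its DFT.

Original 4-point DFT: [8, 0, 4, 0]
Zero-padded 7-point DFT provides frequency interpolation.

DFT_7([x, 0, ...]) = [8, 2.0550-4.1405i, 0.6981+1.1086i, 3.7470+0.9367i, 3.7470-0.9367i, 0.6981-1.1086i, 2.0550+4.1405i]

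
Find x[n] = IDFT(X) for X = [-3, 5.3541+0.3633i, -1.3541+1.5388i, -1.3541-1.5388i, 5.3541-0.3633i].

x[n] = (1/5) Σ(k=0 to 4) X[k] · e^(2πikn/5)

Computing each x[n]:
x[0] = 1
x[1] = 0
x[2] = -2
x[3] = -3
x[4] = 1

x = [1, 0, -2, -3, 1]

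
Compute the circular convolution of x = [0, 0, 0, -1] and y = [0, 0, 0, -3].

(x ⊛ y)[n] = Σ(m=0 to 3) x[m] · y[(n-m) mod 4]

Computing each output sample:
(x ⊛ y)[0] = 0
(x ⊛ y)[1] = 0
(x ⊛ y)[2] = 3
(x ⊛ y)[3] = 0

x ⊛ y = [0, 0, 3, 0]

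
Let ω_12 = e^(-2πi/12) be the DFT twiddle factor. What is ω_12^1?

ω_12^1 = e^(-2πi·1/12)
= cos(-2π·1/12) + i·sin(-2π·1/12)
= cos(-2π/12) + i·sin(-2π/12)

ω_12^1 = cos(-2π/12) + i·sin(-2π/12) = 0.8660-0.5000i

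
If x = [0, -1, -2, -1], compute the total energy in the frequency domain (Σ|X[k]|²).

Parseval: Σ|x[n]|² = (1/N)Σ|X[k]|², so Σ|X[k]|² = N·Σ|x[n]|² = 4·6.0000

Σ|X[k]|² = N·Σ|x[n]|² = 4·6.0000 = 24.0000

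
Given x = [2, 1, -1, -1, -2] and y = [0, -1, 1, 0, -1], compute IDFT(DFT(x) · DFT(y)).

(x ⊛ y)[n] = Σ(m=0 to 4) x[m] · y[(n-m) mod 5]

Computing each output sample:
(x ⊛ y)[0] = 0
(x ⊛ y)[1] = -3
(x ⊛ y)[2] = 2
(x ⊛ y)[3] = 4
(x ⊛ y)[4] = -2

x ⊛ y = [0, -3, 2, 4, -2]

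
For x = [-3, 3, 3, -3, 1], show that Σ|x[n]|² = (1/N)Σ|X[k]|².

Time domain:
Σ|x[n]|² = |-3|² + |3|² + |3|² + |-3|² + |1|² = 37.0000

Frequency domain:
(1/5)Σ|X[k]|² = (1/5)(|1|² + |-1.7639-5.4288i|² + |-6.2361+4.5308i|² + |-6.2361-4.5308i|² + |-1.7639+5.4288i|²) = (1/5)·185.0000 = 37.0000

Both sides agree, confirming Parseval's theorem.

Σ|x[n]|² = (1/N)Σ|X[k]|² = 37.0000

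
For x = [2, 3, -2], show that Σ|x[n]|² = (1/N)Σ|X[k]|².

Time domain:
Σ|x[n]|² = |2|² + |3|² + |-2|² = 17.0000

Frequency domain:
(1/3)Σ|X[k]|² = (1/3)(|3|² + |1.5000-4.3301i|² + |1.5000+4.3301i|²) = (1/3)·51.0000 = 17.0000

Both sides agree, confirming Parseval's theorem.

Σ|x[n]|² = (1/N)Σ|X[k]|² = 17.0000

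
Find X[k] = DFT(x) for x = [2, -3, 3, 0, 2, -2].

X[k] = Σ(n=0 to 5) x[n] · ω_6^(nk)
where ω_6 = e^(-2πi/6)

Computing each X[k]:
X[0] = 2
X[1] = -3
X[2] = 2.0000+1.7321i
X[3] = 12
X[4] = 2.0000-1.7321i
X[5] = -3

X = [2, -3, 2.0000+1.7321i, 12, 2.0000-1.7321i, -3]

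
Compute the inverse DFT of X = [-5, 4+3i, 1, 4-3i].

x[n] = (1/4) Σ(k=0 to 3) X[k] · e^(2πikn/4)

Computing each x[n]:
x[0] = 1
x[1] = -3
x[2] = -3
x[3] = 0

x = [1, -3, -3, 0]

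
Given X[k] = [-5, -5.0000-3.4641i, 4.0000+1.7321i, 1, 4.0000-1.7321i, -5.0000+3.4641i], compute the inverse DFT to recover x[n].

x[n] = (1/6) Σ(k=0 to 5) X[k] · e^(2πikn/6)

Computing each x[n]:
x[0] = -1
x[1] = -2
x[2] = 1
x[3] = 2
x[4] = -2
x[5] = -3

x = [-1, -2, 1, 2, -2, -3]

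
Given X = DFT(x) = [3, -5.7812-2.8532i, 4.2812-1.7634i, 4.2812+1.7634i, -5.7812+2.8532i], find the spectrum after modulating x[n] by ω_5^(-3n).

Modulation property: DFT(ω_5^(-3n)·x[n]) = X[(k-3) mod 5], so circularly shift X by 3 positions.

X[k-3] = [4.2812-1.7634i, 4.2812+1.7634i, -5.7812+2.8532i, 3, -5.7812-2.8532i]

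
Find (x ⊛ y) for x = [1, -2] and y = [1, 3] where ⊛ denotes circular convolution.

(x ⊛ y)[n] = Σ(m=0 to 1) x[m] · y[(n-m) mod 2]

Computing each output sample:
(x ⊛ y)[0] = -5
(x ⊛ y)[1] = 1

x ⊛ y = [-5, 1]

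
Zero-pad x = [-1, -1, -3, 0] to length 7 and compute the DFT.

Original 4-point DFT: [-5, 2+1i, -3, 2-1i]
Zero-padded 7-point DFT provides frequency interpolation.

DFT_7([x, 0, ...]) = [-5, -0.9559+3.7066i, 1.9254-0.3267i, -1.9695-1.9116i, -1.9695+1.9116i, 1.9254+0.3267i, -0.9559-3.7066i]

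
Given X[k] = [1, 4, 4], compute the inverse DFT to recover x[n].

x[n] = (1/3) Σ(k=0 to 2) X[k] · e^(2πikn/3)

Computing each x[n]:
x[0] = 3
x[1] = -1
x[2] = -1

x = [3, -1, -1]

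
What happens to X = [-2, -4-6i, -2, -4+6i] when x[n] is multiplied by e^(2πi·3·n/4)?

Modulation property: DFT(ω_4^(-3n)·x[n]) = X[(k-3) mod 4], so circularly shift X by 3 positions.

X[k-3] = [-4-6i, -2, -4+6i, -2]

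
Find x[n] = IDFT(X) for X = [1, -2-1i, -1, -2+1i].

x[n] = (1/4) Σ(k=0 to 3) X[k] · e^(2πikn/4)

Computing each x[n]:
x[0] = -1
x[1] = 1
x[2] = 1
x[3] = 0

x = [-1, 1, 1, 0]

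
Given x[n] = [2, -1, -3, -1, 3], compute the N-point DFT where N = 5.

X[k] = Σ(n=0 to 4) x[n] · ω_5^(nk)
where ω_5 = e^(-2πi/5)

Computing each X[k]:
X[0] = 0
X[1] = 5.8541+4.9798i
X[2] = -0.8541+0.4490i
X[3] = -0.8541-0.4490i
X[4] = 5.8541-4.9798i

X = [0, 5.8541+4.9798i, -0.8541+0.4490i, -0.8541-0.4490i, 5.8541-4.9798i]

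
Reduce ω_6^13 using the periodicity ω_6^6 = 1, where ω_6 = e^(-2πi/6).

Since ω_6^6 = 1, powers reduce modulo 6.
13 mod 6 = 1
So ω_6^13 = ω_6^1 = e^(-2πi·1/6)

ω_6^13 = ω_6^1 = 0.5000-0.8660i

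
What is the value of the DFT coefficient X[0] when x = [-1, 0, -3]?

X[0] = Σ(n=0 to 2) x[n] · ω_3^0 = Σ x[n]
= (-1) + (0) + (-3)

X[0] = -4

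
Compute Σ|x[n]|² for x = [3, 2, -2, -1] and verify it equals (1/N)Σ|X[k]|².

Time domain:
Σ|x[n]|² = |3|² + |2|² + |-2|² + |-1|² = 18.0000

Frequency domain:
(1/4)Σ|X[k]|² = (1/4)(|2|² + |5-3i|² + |0|² + |5+3i|²) = (1/4)·72.0000 = 18.0000

Both sides agree, confirming Parseval's theorem.

Σ|x[n]|² = (1/N)Σ|X[k]|² = 18.0000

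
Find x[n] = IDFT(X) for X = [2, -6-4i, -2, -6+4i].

x[n] = (1/4) Σ(k=0 to 3) X[k] · e^(2πikn/4)

Computing each x[n]:
x[0] = -3
x[1] = 3
x[2] = 3
x[3] = -1

x = [-3, 3, 3, -1]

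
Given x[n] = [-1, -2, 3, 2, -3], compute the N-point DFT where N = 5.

X[k] = Σ(n=0 to 4) x[n] · ω_5^(nk)
where ω_5 = e^(-2πi/5)

Computing each X[k]:
X[0] = -1
X[1] = -6.5902-1.5388i
X[2] = 4.5902+0.3633i
X[3] = 4.5902-0.3633i
X[4] = -6.5902+1.5388i

X = [-1, -6.5902-1.5388i, 4.5902+0.3633i, 4.5902-0.3633i, -6.5902+1.5388i]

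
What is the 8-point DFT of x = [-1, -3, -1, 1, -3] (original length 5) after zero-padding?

Original 5-point DFT: [-7, -2.8541+1.1756i, 3.8541-1.9021i, 3.8541+1.9021i, -2.8541-1.1756i]
Zero-padded 8-point DFT provides frequency interpolation.

DFT_8([x, 0, ...]) = [-7, -0.8284+2.4142i, -3+4i, 4.8284+0.4142i, -3, 4.8284-0.4142i, -3-4i, -0.8284-2.4142i]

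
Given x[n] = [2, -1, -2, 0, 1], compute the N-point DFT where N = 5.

X[k] = Σ(n=0 to 4) x[n] · ω_5^(nk)
where ω_5 = e^(-2πi/5)

Computing each X[k]:
X[0] = 0
X[1] = 3.6180+3.0777i
X[2] = 1.3820-0.7265i
X[3] = 1.3820+0.7265i
X[4] = 3.6180-3.0777i

X = [0, 3.6180+3.0777i, 1.3820-0.7265i, 1.3820+0.7265i, 3.6180-3.0777i]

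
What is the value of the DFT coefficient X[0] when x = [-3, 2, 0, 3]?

X[0] = Σ(n=0 to 3) x[n] · ω_4^0 = Σ x[n]
= (-3) + (2) + (0) + (3)

X[0] = 2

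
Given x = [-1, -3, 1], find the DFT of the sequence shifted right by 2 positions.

Time shift by 2: X_shifted[k] = ω_3^(2k) · X[k]
Shifted x = [-3, 1, -1]

DFT(x[n-2]) = [-3, -3.0000-1.7321i, -3.0000+1.7321i]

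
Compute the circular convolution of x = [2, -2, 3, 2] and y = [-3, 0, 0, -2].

(x ⊛ y)[n] = Σ(m=0 to 3) x[m] · y[(n-m) mod 4]

Computing each output sample:
(x ⊛ y)[0] = -2
(x ⊛ y)[1] = 0
(x ⊛ y)[2] = -13
(x ⊛ y)[3] = -10

x ⊛ y = [-2, 0, -13, -10]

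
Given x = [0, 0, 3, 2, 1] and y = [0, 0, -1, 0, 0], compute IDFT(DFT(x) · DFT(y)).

(x ⊛ y)[n] = Σ(m=0 to 4) x[m] · y[(n-m) mod 5]

Computing each output sample:
(x ⊛ y)[0] = -2
(x ⊛ y)[1] = -1
(x ⊛ y)[2] = 0
(x ⊛ y)[3] = 0
(x ⊛ y)[4] = -3

x ⊛ y = [-2, -1, 0, 0, -3]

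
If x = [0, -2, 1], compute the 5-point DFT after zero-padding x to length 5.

Original 3-point DFT: [-1, 0.5000+2.5981i, 0.5000-2.5981i]
Zero-padded 5-point DFT provides frequency interpolation.

DFT_5([x, 0, ...]) = [-1, -1.4271+1.3143i, 1.9271+2.1266i, 1.9271-2.1266i, -1.4271-1.3143i]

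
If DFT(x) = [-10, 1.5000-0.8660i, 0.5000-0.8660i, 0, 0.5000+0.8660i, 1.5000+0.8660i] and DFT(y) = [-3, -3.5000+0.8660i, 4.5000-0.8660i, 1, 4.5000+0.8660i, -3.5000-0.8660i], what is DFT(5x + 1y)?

By linearity: DFT(5x + 1y) = 5·DFT(x) + 1·DFT(y)
= 5·[-10, 1.5000-0.8660i, 0.5000-0.8660i, 0, 0.5000+0.8660i, 1.5000+0.8660i] + 1·[-3, -3.5000+0.8660i, 4.5000-0.8660i, 1, 4.5000+0.8660i, -3.5000-0.8660i]

Computing element-wise:
Z[0] = 5·(-10) + 1·(-3) = -53
Z[1] = 5·(1.5000-0.8660i) + 1·(-3.5000+0.8660i) = 4.0000-3.4640i
Z[2] = 5·(0.5000-0.8660i) + 1·(4.5000-0.8660i) = 7.0000-5.1960i
Z[3] = 5·(0) + 1·(1) = 1
Z[4] = 5·(0.5000+0.8660i) + 1·(4.5000+0.8660i) = 7.0000+5.1960i
Z[5] = 5·(1.5000+0.8660i) + 1·(-3.5000-0.8660i) = 4.0000+3.4640i

DFT(5x + 1y) = 5·X + 1·Y = [-53, 4.0000-3.4640i, 7.0000-5.1960i, 1, 7.0000+5.1960i, 4.0000+3.4640i]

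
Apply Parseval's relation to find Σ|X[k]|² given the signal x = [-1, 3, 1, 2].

Parseval: Σ|x[n]|² = (1/N)Σ|X[k]|², so Σ|X[k]|² = N·Σ|x[n]|² = 4·15.0000

Σ|X[k]|² = N·Σ|x[n]|² = 4·15.0000 = 60.0000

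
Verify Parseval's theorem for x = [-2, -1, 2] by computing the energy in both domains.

Time domain:
Σ|x[n]|² = |-2|² + |-1|² + |2|² = 9.0000

Frequency domain:
(1/3)Σ|X[k]|² = (1/3)(|-1|² + |-2.5000+2.5981i|² + |-2.5000-2.5981i|²) = (1/3)·27.0000 = 9.0000

Both sides agree, confirming Parseval's theorem.

Σ|x[n]|² = (1/N)Σ|X[k]|² = 9.0000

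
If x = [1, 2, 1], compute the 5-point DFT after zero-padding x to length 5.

Original 3-point DFT: [4, -0.5000-0.8660i, -0.5000+0.8660i]
Zero-padded 5-point DFT provides frequency interpolation.

DFT_5([x, 0, ...]) = [4, 0.8090-2.4899i, -0.3090-0.2245i, -0.3090+0.2245i, 0.8090+2.4899i]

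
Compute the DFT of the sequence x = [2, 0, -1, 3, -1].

X[k] = Σ(n=0 to 4) x[n] · ω_5^(nk)
where ω_5 = e^(-2πi/5)

Computing each X[k]:
X[0] = 3
X[1] = 0.0729+1.4001i
X[2] = 3.4271-4.3920i
X[3] = 3.4271+4.3920i
X[4] = 0.0729-1.4001i

X = [3, 0.0729+1.4001i, 3.4271-4.3920i, 3.4271+4.3920i, 0.0729-1.4001i]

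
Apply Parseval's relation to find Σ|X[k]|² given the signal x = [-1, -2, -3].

Parseval: Σ|x[n]|² = (1/N)Σ|X[k]|², so Σ|X[k]|² = N·Σ|x[n]|² = 3·14.0000

Σ|X[k]|² = N·Σ|x[n]|² = 3·14.0000 = 42.0000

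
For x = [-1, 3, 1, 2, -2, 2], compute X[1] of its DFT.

X[1] = Σ(n=0 to 5) x[n] · ω_6^(1n) where ω_6 = e^(-2πi/6)
= (-1)·ω_6^0 + (3)·ω_6^1 + (1)·ω_6^2 + (2)·ω_6^3 + (-2)·ω_6^4 + (2)·ω_6^5

X[1] = -3.4641i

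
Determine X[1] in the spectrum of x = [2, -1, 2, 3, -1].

X[1] = Σ(n=0 to 4) x[n] · ω_5^(1n) where ω_5 = e^(-2πi/5)
= (2)·ω_5^0 + (-1)·ω_5^1 + (2)·ω_5^2 + (3)·ω_5^3 + (-1)·ω_5^4

X[1] = -2.6631+0.5878i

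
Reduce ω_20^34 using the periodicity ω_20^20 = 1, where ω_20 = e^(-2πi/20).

Since ω_20^20 = 1, powers reduce modulo 20.
34 mod 20 = 14
So ω_20^34 = ω_20^14 = e^(-2πi·14/20)

ω_20^34 = ω_20^14 = -0.3090+0.9511i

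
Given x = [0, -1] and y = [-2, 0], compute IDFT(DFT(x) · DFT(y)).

(x ⊛ y)[n] = Σ(m=0 to 1) x[m] · y[(n-m) mod 2]

Computing each output sample:
(x ⊛ y)[0] = 0
(x ⊛ y)[1] = 2

x ⊛ y = [0, 2]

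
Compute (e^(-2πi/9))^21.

Since ω_9^9 = 1, powers reduce modulo 9.
21 mod 9 = 3
So ω_9^21 = ω_9^3 = e^(-2πi·3/9)

ω_9^21 = ω_9^3 = -0.5000-0.8660i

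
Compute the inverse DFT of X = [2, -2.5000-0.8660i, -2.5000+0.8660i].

x[n] = (1/3) Σ(k=0 to 2) X[k] · e^(2πikn/3)

Computing each x[n]:
x[0] = -1
x[1] = 2
x[2] = 1

x = [-1, 2, 1]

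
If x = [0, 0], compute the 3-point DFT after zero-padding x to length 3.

Original 2-point DFT: [0, 0]
Zero-padded 3-point DFT provides frequency interpolation.

DFT_3([x, 0, ...]) = [0, 0, 0]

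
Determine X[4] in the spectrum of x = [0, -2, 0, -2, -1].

X[4] = Σ(n=0 to 4) x[n] · ω_5^(4n) where ω_5 = e^(-2πi/5)
= (0)·ω_5^0 + (-2)·ω_5^4 + (0)·ω_5^8 + (-2)·ω_5^12 + (-1)·ω_5^16

X[4] = 0.6910+0.2245i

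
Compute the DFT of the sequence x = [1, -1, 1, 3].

X[k] = Σ(n=0 to 3) x[n] · ω_4^(nk)
where ω_4 = e^(-2πi/4)

Computing each X[k]:
X[0] = 4
X[1] = 4i
X[2] = 0
X[3] = -4i

X = [4, 4i, 0, -4i]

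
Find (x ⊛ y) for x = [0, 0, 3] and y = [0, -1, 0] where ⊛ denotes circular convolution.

(x ⊛ y)[n] = Σ(m=0 to 2) x[m] · y[(n-m) mod 3]

Computing each output sample:
(x ⊛ y)[0] = -3
(x ⊛ y)[1] = 0
(x ⊛ y)[2] = 0

x ⊛ y = [-3, 0, 0]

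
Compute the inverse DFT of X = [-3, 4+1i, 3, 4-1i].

x[n] = (1/4) Σ(k=0 to 3) X[k] · e^(2πikn/4)

Computing each x[n]:
x[0] = 2
x[1] = -2
x[2] = -2
x[3] = -1

x = [2, -2, -2, -1]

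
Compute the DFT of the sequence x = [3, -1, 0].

X[k] = Σ(n=0 to 2) x[n] · ω_3^(nk)
where ω_3 = e^(-2πi/3)

Computing each X[k]:
X[0] = 2
X[1] = 3.5000+0.8660i
X[2] = 3.5000-0.8660i

X = [2, 3.5000+0.8660i, 3.5000-0.8660i]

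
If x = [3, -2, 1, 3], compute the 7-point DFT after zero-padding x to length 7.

Original 4-point DFT: [5, 2+5i, 3, 2-5i]
Zero-padded 7-point DFT provides frequency interpolation.

DFT_7([x, 0, ...]) = [5, -1.1724-0.7129i, 4.4145+4.7292i, 4.7579-1.2752i, 4.7579+1.2752i, 4.4145-4.7292i, -1.1724+0.7129i]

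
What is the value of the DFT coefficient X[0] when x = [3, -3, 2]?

X[0] = Σ(n=0 to 2) x[n] · ω_3^0 = Σ x[n]
= (3) + (-3) + (2)

X[0] = 2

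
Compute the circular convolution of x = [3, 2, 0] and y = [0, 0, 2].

(x ⊛ y)[n] = Σ(m=0 to 2) x[m] · y[(n-m) mod 3]

Computing each output sample:
(x ⊛ y)[0] = 4
(x ⊛ y)[1] = 0
(x ⊛ y)[2] = 6

x ⊛ y = [4, 0, 6]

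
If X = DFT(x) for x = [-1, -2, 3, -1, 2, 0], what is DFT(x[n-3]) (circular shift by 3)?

Time shift by 3: X_shifted[k] = ω_6^(3k) · X[k]
Shifted x = [-1, 2, 0, -1, -2, 3]

DFT(x[n-3]) = [1, 3.5000-0.8660i, -3.5000+2.5981i, -7, -3.5000-2.5981i, 3.5000+0.8660i]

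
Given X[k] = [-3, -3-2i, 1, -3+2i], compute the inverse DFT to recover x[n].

x[n] = (1/4) Σ(k=0 to 3) X[k] · e^(2πikn/4)

Computing each x[n]:
x[0] = -2
x[1] = 0
x[2] = 1
x[3] = -2

x = [-2, 0, 1, -2]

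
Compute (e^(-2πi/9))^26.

Since ω_9^9 = 1, powers reduce modulo 9.
26 mod 9 = 8
So ω_9^26 = ω_9^8 = e^(-2πi·8/9)

ω_9^26 = ω_9^8 = 0.7660+0.6428i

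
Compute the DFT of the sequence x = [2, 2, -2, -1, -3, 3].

X[k] = Σ(n=0 to 5) x[n] · ω_6^(nk)
where ω_6 = e^(-2πi/6)

Computing each X[k]:
X[0] = 1
X[1] = 8
X[2] = 1.0000+1.7321i
X[3] = -7
X[4] = 1.0000-1.7321i
X[5] = 8

X = [1, 8, 1.0000+1.7321i, -7, 1.0000-1.7321i, 8]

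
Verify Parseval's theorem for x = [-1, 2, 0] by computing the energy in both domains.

Time domain:
Σ|x[n]|² = |-1|² + |2|² + |0|² = 5.0000

Frequency domain:
(1/3)Σ|X[k]|² = (1/3)(|1|² + |-2.0000-1.7321i|² + |-2.0000+1.7321i|²) = (1/3)·15.0000 = 5.0000

Both sides agree, confirming Parseval's theorem.

Σ|x[n]|² = (1/N)Σ|X[k]|² = 5.0000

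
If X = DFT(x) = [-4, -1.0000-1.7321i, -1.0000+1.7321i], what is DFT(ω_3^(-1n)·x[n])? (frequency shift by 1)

Modulation property: DFT(ω_3^(-1n)·x[n]) = X[(k-1) mod 3], so circularly shift X by 1 positions.

X[k-1] = [-1.0000+1.7321i, -4, -1.0000-1.7321i]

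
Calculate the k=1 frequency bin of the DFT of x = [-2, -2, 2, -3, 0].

X[1] = Σ(n=0 to 4) x[n] · ω_5^(1n) where ω_5 = e^(-2πi/5)
= (-2)·ω_5^0 + (-2)·ω_5^1 + (2)·ω_5^2 + (-3)·ω_5^3 + (0)·ω_5^4

X[1] = -1.8090-1.0368i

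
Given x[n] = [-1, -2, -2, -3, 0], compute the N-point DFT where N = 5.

X[k] = Σ(n=0 to 4) x[n] · ω_5^(nk)
where ω_5 = e^(-2πi/5)

Computing each X[k]:
X[0] = -8
X[1] = 2.4271+1.3143i
X[2] = -0.9271+2.1266i
X[3] = -0.9271-2.1266i
X[4] = 2.4271-1.3143i

X = [-8, 2.4271+1.3143i, -0.9271+2.1266i, -0.9271-2.1266i, 2.4271-1.3143i]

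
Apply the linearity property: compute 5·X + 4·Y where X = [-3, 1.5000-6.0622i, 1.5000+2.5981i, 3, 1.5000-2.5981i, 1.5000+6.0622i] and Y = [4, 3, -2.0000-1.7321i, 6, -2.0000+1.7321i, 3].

By linearity: DFT(5x + 4y) = 5·DFT(x) + 4·DFT(y)
= 5·[-3, 1.5000-6.0622i, 1.5000+2.5981i, 3, 1.5000-2.5981i, 1.5000+6.0622i] + 4·[4, 3, -2.0000-1.7321i, 6, -2.0000+1.7321i, 3]

Computing element-wise:
Z[0] = 5·(-3) + 4·(4) = 1
Z[1] = 5·(1.5000-6.0622i) + 4·(3) = 19.5000-30.3110i
Z[2] = 5·(1.5000+2.5981i) + 4·(-2.0000-1.7321i) = -0.5000+6.0621i
Z[3] = 5·(3) + 4·(6) = 39
Z[4] = 5·(1.5000-2.5981i) + 4·(-2.0000+1.7321i) = -0.5000-6.0621i
Z[5] = 5·(1.5000+6.0622i) + 4·(3) = 19.5000+30.3110i

DFT(5x + 4y) = 5·X + 4·Y = [1, 19.5000-30.3110i, -0.5000+6.0621i, 39, -0.5000-6.0621i, 19.5000+30.3110i]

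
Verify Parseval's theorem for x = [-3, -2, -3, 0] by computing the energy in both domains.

Time domain:
Σ|x[n]|² = |-3|² + |-2|² + |-3|² + |0|² = 22.0000

Frequency domain:
(1/4)Σ|X[k]|² = (1/4)(|-8|² + |2i|² + |-4|² + |-2i|²) = (1/4)·88.0000 = 22.0000

Both sides agree, confirming Parseval's theorem.

Σ|x[n]|² = (1/N)Σ|X[k]|² = 22.0000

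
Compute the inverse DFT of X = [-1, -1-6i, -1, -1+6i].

x[n] = (1/4) Σ(k=0 to 3) X[k] · e^(2πikn/4)

Computing each x[n]:
x[0] = -1
x[1] = 3
x[2] = 0
x[3] = -3

x = [-1, 3, 0, -3]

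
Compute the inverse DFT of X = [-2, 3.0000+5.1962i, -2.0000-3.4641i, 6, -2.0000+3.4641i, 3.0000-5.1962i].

x[n] = (1/6) Σ(k=0 to 5) X[k] · e^(2πikn/6)

Computing each x[n]:
x[0] = 1
x[1] = -1
x[2] = -2
x[3] = -3
x[4] = 3
x[5] = 0

x = [1, -1, -2, -3, 3, 0]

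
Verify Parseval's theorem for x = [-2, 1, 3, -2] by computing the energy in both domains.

Time domain:
Σ|x[n]|² = |-2|² + |1|² + |3|² + |-2|² = 18.0000

Frequency domain:
(1/4)Σ|X[k]|² = (1/4)(|0|² + |-5-3i|² + |2|² + |-5+3i|²) = (1/4)·72.0000 = 18.0000

Both sides agree, confirming Parseval's theorem.

Σ|x[n]|² = (1/N)Σ|X[k]|² = 18.0000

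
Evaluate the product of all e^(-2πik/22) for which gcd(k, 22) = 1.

The primitive 22nd roots of unity are ω_22^k for k coprime to 22: k ∈ {1, 3, 5, 7, 9, 13, 15, 17, 19, 21}
Their product equals the constant term of the cyclotomic polynomial Φ_22(x) up to sign.
For n ≥ 3, the product of all primitive nth roots of unity is 1. (For n=1 it is 1; for n=2 it is -1.)

1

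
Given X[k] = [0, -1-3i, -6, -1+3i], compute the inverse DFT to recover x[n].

x[n] = (1/4) Σ(k=0 to 3) X[k] · e^(2πikn/4)

Computing each x[n]:
x[0] = -2
x[1] = 3
x[2] = -1
x[3] = 0

x = [-2, 3, -1, 0]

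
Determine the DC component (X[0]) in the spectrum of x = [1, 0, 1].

X[0] = Σ(n=0 to 2) x[n] · ω_3^0 = Σ x[n]
= (1) + (0) + (1)

X[0] = 2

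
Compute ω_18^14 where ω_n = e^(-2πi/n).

ω_18^14 = e^(-2πi·14/18)
= cos(-2π·14/18) + i·sin(-2π·14/18)
= cos(-28π/18) + i·sin(-28π/18)

ω_18^14 = cos(-28π/18) + i·sin(-28π/18) = 0.1736+0.9848i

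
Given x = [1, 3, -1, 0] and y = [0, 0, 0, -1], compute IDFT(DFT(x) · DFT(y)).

(x ⊛ y)[n] = Σ(m=0 to 3) x[m] · y[(n-m) mod 4]

Computing each output sample:
(x ⊛ y)[0] = -3
(x ⊛ y)[1] = 1
(x ⊛ y)[2] = 0
(x ⊛ y)[3] = -1

x ⊛ y = [-3, 1, 0, -1]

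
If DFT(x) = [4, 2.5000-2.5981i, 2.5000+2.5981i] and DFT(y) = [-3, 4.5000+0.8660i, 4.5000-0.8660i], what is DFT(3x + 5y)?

By linearity: DFT(3x + 5y) = 3·DFT(x) + 5·DFT(y)
= 3·[4, 2.5000-2.5981i, 2.5000+2.5981i] + 5·[-3, 4.5000+0.8660i, 4.5000-0.8660i]

Computing element-wise:
Z[0] = 3·(4) + 5·(-3) = -3
Z[1] = 3·(2.5000-2.5981i) + 5·(4.5000+0.8660i) = 30.0000-3.4643i
Z[2] = 3·(2.5000+2.5981i) + 5·(4.5000-0.8660i) = 30.0000+3.4643i

DFT(3x + 5y) = 3·X + 5·Y = [-3, 30.0000-3.4643i, 30.0000+3.4643i]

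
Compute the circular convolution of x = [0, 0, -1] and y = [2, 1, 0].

(x ⊛ y)[n] = Σ(m=0 to 2) x[m] · y[(n-m) mod 3]

Computing each output sample:
(x ⊛ y)[0] = -1
(x ⊛ y)[1] = 0
(x ⊛ y)[2] = -2

x ⊛ y = [-1, 0, -2]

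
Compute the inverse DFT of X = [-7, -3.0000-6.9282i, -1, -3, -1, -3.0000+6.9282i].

x[n] = (1/6) Σ(k=0 to 5) X[k] · e^(2πikn/6)

Computing each x[n]:
x[0] = -3
x[1] = 1
x[2] = 1
x[3] = 0
x[4] = -3
x[5] = -3

x = [-3, 1, 1, 0, -3, -3]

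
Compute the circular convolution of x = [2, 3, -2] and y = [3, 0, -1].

(x ⊛ y)[n] = Σ(m=0 to 2) x[m] · y[(n-m) mod 3]

Computing each output sample:
(x ⊛ y)[0] = 3
(x ⊛ y)[1] = 11
(x ⊛ y)[2] = -8

x ⊛ y = [3, 11, -8]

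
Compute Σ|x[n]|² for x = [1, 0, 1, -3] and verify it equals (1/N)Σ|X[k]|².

Time domain:
Σ|x[n]|² = |1|² + |0|² + |1|² + |-3|² = 11.0000

Frequency domain:
(1/4)Σ|X[k]|² = (1/4)(|-1|² + |-3i|² + |5|² + |3i|²) = (1/4)·44.0000 = 11.0000

Both sides agree, confirming Parseval's theorem.

Σ|x[n]|² = (1/N)Σ|X[k]|² = 11.0000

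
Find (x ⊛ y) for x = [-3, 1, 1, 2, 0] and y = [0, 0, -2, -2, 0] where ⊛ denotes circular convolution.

(x ⊛ y)[n] = Σ(m=0 to 4) x[m] · y[(n-m) mod 5]

Computing each output sample:
(x ⊛ y)[0] = -6
(x ⊛ y)[1] = -4
(x ⊛ y)[2] = 6
(x ⊛ y)[3] = 4
(x ⊛ y)[4] = -4

x ⊛ y = [-6, -4, 6, 4, -4]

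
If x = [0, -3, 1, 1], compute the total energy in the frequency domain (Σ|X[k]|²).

Parseval: Σ|x[n]|² = (1/N)Σ|X[k]|², so Σ|X[k]|² = N·Σ|x[n]|² = 4·11.0000

Σ|X[k]|² = N·Σ|x[n]|² = 4·11.0000 = 44.0000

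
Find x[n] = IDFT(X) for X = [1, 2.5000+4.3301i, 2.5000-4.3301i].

x[n] = (1/3) Σ(k=0 to 2) X[k] · e^(2πikn/3)

Computing each x[n]:
x[0] = 2
x[1] = -3
x[2] = 2

x = [2, -3, 2]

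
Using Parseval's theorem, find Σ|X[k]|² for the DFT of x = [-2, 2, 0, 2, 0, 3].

Parseval: Σ|x[n]|² = (1/N)Σ|X[k]|², so Σ|X[k]|² = N·Σ|x[n]|² = 6·21.0000

Σ|X[k]|² = N·Σ|x[n]|² = 6·21.0000 = 126.0000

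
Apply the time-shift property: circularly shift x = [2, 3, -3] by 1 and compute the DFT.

Time shift by 1: X_shifted[k] = ω_3^(1k) · X[k]
Shifted x = [-3, 2, 3]

DFT(x[n-1]) = [2, -5.5000+0.8660i, -5.5000-0.8660i]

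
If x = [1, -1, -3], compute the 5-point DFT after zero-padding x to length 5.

Original 3-point DFT: [-3, 3.0000-1.7321i, 3.0000+1.7321i]
Zero-padded 5-point DFT provides frequency interpolation.

DFT_5([x, 0, ...]) = [-3, 3.1180+2.7144i, 0.8820-2.2654i, 0.8820+2.2654i, 3.1180-2.7144i]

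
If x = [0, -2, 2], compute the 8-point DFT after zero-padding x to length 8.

Original 3-point DFT: [0, 3.4641i, -3.4641i]
Zero-padded 8-point DFT provides frequency interpolation.

DFT_8([x, 0, ...]) = [0, -1.4142-0.5858i, -2+2i, 1.4142+3.4142i, 4, 1.4142-3.4142i, -2-2i, -1.4142+0.5858i]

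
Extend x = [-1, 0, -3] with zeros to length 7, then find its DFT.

Original 3-point DFT: [-4, 0.5000-2.5981i, 0.5000+2.5981i]
Zero-padded 7-point DFT provides frequency interpolation.

DFT_7([x, 0, ...]) = [-4, -0.3324+2.9248i, 1.7029-1.3017i, -2.8705-2.3455i, -2.8705+2.3455i, 1.7029+1.3017i, -0.3324-2.9248i]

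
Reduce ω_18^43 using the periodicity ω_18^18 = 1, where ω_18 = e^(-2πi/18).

Since ω_18^18 = 1, powers reduce modulo 18.
43 mod 18 = 7
So ω_18^43 = ω_18^7 = e^(-2πi·7/18)

ω_18^43 = ω_18^7 = -0.7660-0.6428i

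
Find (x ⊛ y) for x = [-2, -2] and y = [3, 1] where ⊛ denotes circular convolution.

(x ⊛ y)[n] = Σ(m=0 to 1) x[m] · y[(n-m) mod 2]

Computing each output sample:
(x ⊛ y)[0] = -8
(x ⊛ y)[1] = -8

x ⊛ y = [-8, -8]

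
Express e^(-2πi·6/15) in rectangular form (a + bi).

ω_15^6 = e^(-2πi·6/15)
= cos(-2π·6/15) + i·sin(-2π·6/15)
= cos(-12π/15) + i·sin(-12π/15)

ω_15^6 = cos(-12π/15) + i·sin(-12π/15) = -0.8090-0.5878i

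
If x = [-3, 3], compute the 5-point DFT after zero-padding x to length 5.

Original 2-point DFT: [0, -6]
Zero-padded 5-point DFT provides frequency interpolation.

DFT_5([x, 0, ...]) = [0, -2.0729-2.8532i, -5.4271-1.7634i, -5.4271+1.7634i, -2.0729+2.8532i]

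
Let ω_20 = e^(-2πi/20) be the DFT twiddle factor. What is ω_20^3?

ω_20^3 = e^(-2πi·3/20)
= cos(-2π·3/20) + i·sin(-2π·3/20)
= cos(-6π/20) + i·sin(-6π/20)

ω_20^3 = cos(-6π/20) + i·sin(-6π/20) = 0.5878-0.8090i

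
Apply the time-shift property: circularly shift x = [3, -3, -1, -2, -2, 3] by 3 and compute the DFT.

Time shift by 3: X_shifted[k] = ω_6^(3k) · X[k]
Shifted x = [-2, -2, 3, 3, -3, -1]

DFT(x[n-3]) = [-2, -6.5000-4.3301i, 2.5000+6.0622i, -2, 2.5000-6.0622i, -6.5000+4.3301i]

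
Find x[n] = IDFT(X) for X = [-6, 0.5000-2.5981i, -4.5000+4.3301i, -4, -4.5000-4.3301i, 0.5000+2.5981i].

x[n] = (1/6) Σ(k=0 to 5) X[k] · e^(2πikn/6)

Computing each x[n]:
x[0] = -3
x[1] = 0
x[2] = 1
x[3] = -2
x[4] = -3
x[5] = 1

x = [-3, 0, 1, -2, -3, 1]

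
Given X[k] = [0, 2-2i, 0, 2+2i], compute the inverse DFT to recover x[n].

x[n] = (1/4) Σ(k=0 to 3) X[k] · e^(2πikn/4)

Computing each x[n]:
x[0] = 1
x[1] = 1
x[2] = -1
x[3] = -1

x = [1, 1, -1, -1]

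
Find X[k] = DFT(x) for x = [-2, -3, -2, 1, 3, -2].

X[k] = Σ(n=0 to 5) x[n] · ω_6^(nk)
where ω_6 = e^(-2πi/6)

Computing each X[k]:
X[0] = -5
X[1] = -6.0000+5.1962i
X[2] = 1.0000-3.4641i
X[3] = 3
X[4] = 1.0000+3.4641i
X[5] = -6.0000-5.1962i

X = [-5, -6.0000+5.1962i, 1.0000-3.4641i, 3, 1.0000+3.4641i, -6.0000-5.1962i]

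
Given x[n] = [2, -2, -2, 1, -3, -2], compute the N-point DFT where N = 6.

X[k] = Σ(n=0 to 5) x[n] · ω_6^(nk)
where ω_6 = e^(-2πi/6)

Computing each X[k]:
X[0] = -6
X[1] = 1.5000-0.8660i
X[2] = 7.5000+0.8660i
X[3] = 0
X[4] = 7.5000-0.8660i
X[5] = 1.5000+0.8660i

X = [-6, 1.5000-0.8660i, 7.5000+0.8660i, 0, 7.5000-0.8660i, 1.5000+0.8660i]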